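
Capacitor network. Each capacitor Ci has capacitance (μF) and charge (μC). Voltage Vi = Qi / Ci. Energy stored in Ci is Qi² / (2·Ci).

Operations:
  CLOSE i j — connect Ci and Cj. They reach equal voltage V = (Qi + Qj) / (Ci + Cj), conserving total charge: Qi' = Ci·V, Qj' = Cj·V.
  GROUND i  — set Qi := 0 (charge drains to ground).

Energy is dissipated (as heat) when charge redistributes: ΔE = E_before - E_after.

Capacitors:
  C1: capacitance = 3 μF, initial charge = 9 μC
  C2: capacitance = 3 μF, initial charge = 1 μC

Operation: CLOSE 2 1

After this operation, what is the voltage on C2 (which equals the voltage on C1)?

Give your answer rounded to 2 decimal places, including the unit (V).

Answer: 1.67 V

Derivation:
Initial: C1(3μF, Q=9μC, V=3.00V), C2(3μF, Q=1μC, V=0.33V)
Op 1: CLOSE 2-1: Q_total=10.00, C_total=6.00, V=1.67; Q2=5.00, Q1=5.00; dissipated=5.333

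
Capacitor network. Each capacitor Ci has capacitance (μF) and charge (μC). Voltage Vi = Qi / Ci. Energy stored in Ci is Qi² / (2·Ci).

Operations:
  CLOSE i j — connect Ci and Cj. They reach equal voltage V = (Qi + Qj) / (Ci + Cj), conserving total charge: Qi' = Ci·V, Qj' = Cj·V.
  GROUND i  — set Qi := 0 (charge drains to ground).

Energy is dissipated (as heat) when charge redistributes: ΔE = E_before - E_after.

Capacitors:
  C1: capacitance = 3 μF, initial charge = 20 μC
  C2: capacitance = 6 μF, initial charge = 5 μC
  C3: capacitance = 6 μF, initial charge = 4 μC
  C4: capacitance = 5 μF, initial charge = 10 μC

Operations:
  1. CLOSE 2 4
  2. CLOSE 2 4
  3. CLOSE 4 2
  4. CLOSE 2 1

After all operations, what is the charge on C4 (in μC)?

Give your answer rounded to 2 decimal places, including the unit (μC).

Initial: C1(3μF, Q=20μC, V=6.67V), C2(6μF, Q=5μC, V=0.83V), C3(6μF, Q=4μC, V=0.67V), C4(5μF, Q=10μC, V=2.00V)
Op 1: CLOSE 2-4: Q_total=15.00, C_total=11.00, V=1.36; Q2=8.18, Q4=6.82; dissipated=1.856
Op 2: CLOSE 2-4: Q_total=15.00, C_total=11.00, V=1.36; Q2=8.18, Q4=6.82; dissipated=0.000
Op 3: CLOSE 4-2: Q_total=15.00, C_total=11.00, V=1.36; Q4=6.82, Q2=8.18; dissipated=0.000
Op 4: CLOSE 2-1: Q_total=28.18, C_total=9.00, V=3.13; Q2=18.79, Q1=9.39; dissipated=28.122
Final charges: Q1=9.39, Q2=18.79, Q3=4.00, Q4=6.82

Answer: 6.82 μC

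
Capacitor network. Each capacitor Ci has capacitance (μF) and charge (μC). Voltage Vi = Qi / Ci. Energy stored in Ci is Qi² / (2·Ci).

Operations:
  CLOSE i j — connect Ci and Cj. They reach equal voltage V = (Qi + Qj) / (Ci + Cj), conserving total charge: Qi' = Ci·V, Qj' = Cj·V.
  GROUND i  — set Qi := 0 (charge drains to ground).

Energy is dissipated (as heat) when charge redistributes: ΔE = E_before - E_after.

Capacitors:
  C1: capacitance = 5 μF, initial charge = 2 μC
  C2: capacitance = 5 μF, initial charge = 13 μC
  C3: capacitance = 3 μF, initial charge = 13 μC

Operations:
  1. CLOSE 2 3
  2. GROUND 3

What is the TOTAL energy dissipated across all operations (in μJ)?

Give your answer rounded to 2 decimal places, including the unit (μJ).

Answer: 18.66 μJ

Derivation:
Initial: C1(5μF, Q=2μC, V=0.40V), C2(5μF, Q=13μC, V=2.60V), C3(3μF, Q=13μC, V=4.33V)
Op 1: CLOSE 2-3: Q_total=26.00, C_total=8.00, V=3.25; Q2=16.25, Q3=9.75; dissipated=2.817
Op 2: GROUND 3: Q3=0; energy lost=15.844
Total dissipated: 18.660 μJ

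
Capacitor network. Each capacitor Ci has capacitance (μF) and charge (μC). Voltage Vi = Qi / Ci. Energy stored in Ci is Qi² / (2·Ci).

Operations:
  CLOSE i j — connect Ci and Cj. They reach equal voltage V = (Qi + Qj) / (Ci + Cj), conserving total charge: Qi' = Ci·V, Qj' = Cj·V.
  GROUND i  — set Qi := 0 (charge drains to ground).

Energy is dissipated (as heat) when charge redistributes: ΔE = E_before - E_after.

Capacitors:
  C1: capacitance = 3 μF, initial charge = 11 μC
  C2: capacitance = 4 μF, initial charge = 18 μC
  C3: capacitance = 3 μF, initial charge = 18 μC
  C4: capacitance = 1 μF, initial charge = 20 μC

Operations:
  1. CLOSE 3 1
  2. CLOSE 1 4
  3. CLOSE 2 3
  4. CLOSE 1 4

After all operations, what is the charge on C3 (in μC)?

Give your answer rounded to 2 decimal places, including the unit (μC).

Initial: C1(3μF, Q=11μC, V=3.67V), C2(4μF, Q=18μC, V=4.50V), C3(3μF, Q=18μC, V=6.00V), C4(1μF, Q=20μC, V=20.00V)
Op 1: CLOSE 3-1: Q_total=29.00, C_total=6.00, V=4.83; Q3=14.50, Q1=14.50; dissipated=4.083
Op 2: CLOSE 1-4: Q_total=34.50, C_total=4.00, V=8.62; Q1=25.88, Q4=8.62; dissipated=86.260
Op 3: CLOSE 2-3: Q_total=32.50, C_total=7.00, V=4.64; Q2=18.57, Q3=13.93; dissipated=0.095
Op 4: CLOSE 1-4: Q_total=34.50, C_total=4.00, V=8.62; Q1=25.88, Q4=8.62; dissipated=0.000
Final charges: Q1=25.88, Q2=18.57, Q3=13.93, Q4=8.62

Answer: 13.93 μC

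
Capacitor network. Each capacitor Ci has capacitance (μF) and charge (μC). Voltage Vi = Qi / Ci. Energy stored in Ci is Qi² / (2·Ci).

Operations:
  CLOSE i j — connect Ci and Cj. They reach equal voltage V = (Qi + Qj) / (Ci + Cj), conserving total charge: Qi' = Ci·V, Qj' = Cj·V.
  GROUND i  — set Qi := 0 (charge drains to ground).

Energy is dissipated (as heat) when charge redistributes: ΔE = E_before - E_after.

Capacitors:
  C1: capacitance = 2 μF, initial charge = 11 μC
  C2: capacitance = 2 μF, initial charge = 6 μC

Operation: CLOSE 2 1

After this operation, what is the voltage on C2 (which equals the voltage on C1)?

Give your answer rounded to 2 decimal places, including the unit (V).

Answer: 4.25 V

Derivation:
Initial: C1(2μF, Q=11μC, V=5.50V), C2(2μF, Q=6μC, V=3.00V)
Op 1: CLOSE 2-1: Q_total=17.00, C_total=4.00, V=4.25; Q2=8.50, Q1=8.50; dissipated=3.125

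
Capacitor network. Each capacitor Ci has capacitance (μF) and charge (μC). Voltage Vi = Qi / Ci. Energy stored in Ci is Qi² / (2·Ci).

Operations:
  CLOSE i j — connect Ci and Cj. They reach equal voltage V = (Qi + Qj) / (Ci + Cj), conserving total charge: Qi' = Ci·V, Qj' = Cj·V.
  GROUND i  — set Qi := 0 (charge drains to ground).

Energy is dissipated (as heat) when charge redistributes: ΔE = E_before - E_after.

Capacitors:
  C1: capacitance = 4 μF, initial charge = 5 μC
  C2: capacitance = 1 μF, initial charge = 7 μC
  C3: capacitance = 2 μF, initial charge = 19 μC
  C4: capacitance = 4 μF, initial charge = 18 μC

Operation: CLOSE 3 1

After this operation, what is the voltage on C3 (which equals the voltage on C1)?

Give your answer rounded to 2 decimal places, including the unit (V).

Answer: 4.00 V

Derivation:
Initial: C1(4μF, Q=5μC, V=1.25V), C2(1μF, Q=7μC, V=7.00V), C3(2μF, Q=19μC, V=9.50V), C4(4μF, Q=18μC, V=4.50V)
Op 1: CLOSE 3-1: Q_total=24.00, C_total=6.00, V=4.00; Q3=8.00, Q1=16.00; dissipated=45.375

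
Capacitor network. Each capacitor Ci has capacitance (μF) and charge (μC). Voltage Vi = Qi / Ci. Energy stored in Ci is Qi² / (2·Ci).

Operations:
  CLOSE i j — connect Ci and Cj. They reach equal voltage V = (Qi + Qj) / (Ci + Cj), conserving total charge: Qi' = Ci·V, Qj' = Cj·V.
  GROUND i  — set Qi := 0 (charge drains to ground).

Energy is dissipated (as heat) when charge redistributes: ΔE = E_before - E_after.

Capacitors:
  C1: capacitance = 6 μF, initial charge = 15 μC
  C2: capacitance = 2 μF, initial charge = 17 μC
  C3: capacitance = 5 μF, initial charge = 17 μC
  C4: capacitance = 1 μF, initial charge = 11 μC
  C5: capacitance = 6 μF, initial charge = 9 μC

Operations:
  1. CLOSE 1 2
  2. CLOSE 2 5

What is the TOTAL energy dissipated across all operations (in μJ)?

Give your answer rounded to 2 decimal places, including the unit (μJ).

Initial: C1(6μF, Q=15μC, V=2.50V), C2(2μF, Q=17μC, V=8.50V), C3(5μF, Q=17μC, V=3.40V), C4(1μF, Q=11μC, V=11.00V), C5(6μF, Q=9μC, V=1.50V)
Op 1: CLOSE 1-2: Q_total=32.00, C_total=8.00, V=4.00; Q1=24.00, Q2=8.00; dissipated=27.000
Op 2: CLOSE 2-5: Q_total=17.00, C_total=8.00, V=2.12; Q2=4.25, Q5=12.75; dissipated=4.688
Total dissipated: 31.688 μJ

Answer: 31.69 μJ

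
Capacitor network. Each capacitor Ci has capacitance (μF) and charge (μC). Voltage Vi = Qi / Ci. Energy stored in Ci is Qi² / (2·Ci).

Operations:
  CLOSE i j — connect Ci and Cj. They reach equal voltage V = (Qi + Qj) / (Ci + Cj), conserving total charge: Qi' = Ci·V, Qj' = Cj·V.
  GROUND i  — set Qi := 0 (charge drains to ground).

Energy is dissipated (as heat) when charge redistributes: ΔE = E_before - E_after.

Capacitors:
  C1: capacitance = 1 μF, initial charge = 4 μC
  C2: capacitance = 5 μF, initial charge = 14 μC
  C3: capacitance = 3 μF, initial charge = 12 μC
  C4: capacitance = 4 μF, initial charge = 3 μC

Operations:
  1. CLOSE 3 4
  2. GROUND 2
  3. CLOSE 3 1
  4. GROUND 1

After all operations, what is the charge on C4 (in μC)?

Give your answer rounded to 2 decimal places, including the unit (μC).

Answer: 8.57 μC

Derivation:
Initial: C1(1μF, Q=4μC, V=4.00V), C2(5μF, Q=14μC, V=2.80V), C3(3μF, Q=12μC, V=4.00V), C4(4μF, Q=3μC, V=0.75V)
Op 1: CLOSE 3-4: Q_total=15.00, C_total=7.00, V=2.14; Q3=6.43, Q4=8.57; dissipated=9.054
Op 2: GROUND 2: Q2=0; energy lost=19.600
Op 3: CLOSE 3-1: Q_total=10.43, C_total=4.00, V=2.61; Q3=7.82, Q1=2.61; dissipated=1.293
Op 4: GROUND 1: Q1=0; energy lost=3.399
Final charges: Q1=0.00, Q2=0.00, Q3=7.82, Q4=8.57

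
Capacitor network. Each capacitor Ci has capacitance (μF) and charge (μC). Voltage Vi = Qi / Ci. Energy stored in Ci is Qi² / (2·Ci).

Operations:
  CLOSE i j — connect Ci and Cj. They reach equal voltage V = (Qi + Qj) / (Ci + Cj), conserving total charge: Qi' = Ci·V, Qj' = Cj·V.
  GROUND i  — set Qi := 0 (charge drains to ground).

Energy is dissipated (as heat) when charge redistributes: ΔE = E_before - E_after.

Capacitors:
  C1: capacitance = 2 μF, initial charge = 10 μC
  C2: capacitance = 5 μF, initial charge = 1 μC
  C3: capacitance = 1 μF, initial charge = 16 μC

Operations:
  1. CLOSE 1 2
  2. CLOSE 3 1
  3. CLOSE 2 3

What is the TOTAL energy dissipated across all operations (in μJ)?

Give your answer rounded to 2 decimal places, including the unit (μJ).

Answer: 95.49 μJ

Derivation:
Initial: C1(2μF, Q=10μC, V=5.00V), C2(5μF, Q=1μC, V=0.20V), C3(1μF, Q=16μC, V=16.00V)
Op 1: CLOSE 1-2: Q_total=11.00, C_total=7.00, V=1.57; Q1=3.14, Q2=7.86; dissipated=16.457
Op 2: CLOSE 3-1: Q_total=19.14, C_total=3.00, V=6.38; Q3=6.38, Q1=12.76; dissipated=69.395
Op 3: CLOSE 2-3: Q_total=14.24, C_total=6.00, V=2.37; Q2=11.87, Q3=2.37; dissipated=9.638
Total dissipated: 95.490 μJ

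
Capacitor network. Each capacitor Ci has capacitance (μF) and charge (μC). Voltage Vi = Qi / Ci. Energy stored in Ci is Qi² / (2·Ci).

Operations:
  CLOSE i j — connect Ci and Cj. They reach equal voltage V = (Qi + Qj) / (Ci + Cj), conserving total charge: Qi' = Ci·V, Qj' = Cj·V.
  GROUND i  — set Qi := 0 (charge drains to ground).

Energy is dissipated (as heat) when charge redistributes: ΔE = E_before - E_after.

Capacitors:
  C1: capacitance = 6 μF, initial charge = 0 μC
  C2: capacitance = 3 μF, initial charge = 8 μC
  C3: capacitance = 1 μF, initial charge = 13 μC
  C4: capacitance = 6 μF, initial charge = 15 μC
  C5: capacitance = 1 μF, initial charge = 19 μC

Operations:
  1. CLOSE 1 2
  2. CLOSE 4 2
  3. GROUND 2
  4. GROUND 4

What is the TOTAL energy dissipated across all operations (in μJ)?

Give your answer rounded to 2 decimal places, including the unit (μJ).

Answer: 27.05 μJ

Derivation:
Initial: C1(6μF, Q=0μC, V=0.00V), C2(3μF, Q=8μC, V=2.67V), C3(1μF, Q=13μC, V=13.00V), C4(6μF, Q=15μC, V=2.50V), C5(1μF, Q=19μC, V=19.00V)
Op 1: CLOSE 1-2: Q_total=8.00, C_total=9.00, V=0.89; Q1=5.33, Q2=2.67; dissipated=7.111
Op 2: CLOSE 4-2: Q_total=17.67, C_total=9.00, V=1.96; Q4=11.78, Q2=5.89; dissipated=2.596
Op 3: GROUND 2: Q2=0; energy lost=5.780
Op 4: GROUND 4: Q4=0; energy lost=11.560
Total dissipated: 27.046 μJ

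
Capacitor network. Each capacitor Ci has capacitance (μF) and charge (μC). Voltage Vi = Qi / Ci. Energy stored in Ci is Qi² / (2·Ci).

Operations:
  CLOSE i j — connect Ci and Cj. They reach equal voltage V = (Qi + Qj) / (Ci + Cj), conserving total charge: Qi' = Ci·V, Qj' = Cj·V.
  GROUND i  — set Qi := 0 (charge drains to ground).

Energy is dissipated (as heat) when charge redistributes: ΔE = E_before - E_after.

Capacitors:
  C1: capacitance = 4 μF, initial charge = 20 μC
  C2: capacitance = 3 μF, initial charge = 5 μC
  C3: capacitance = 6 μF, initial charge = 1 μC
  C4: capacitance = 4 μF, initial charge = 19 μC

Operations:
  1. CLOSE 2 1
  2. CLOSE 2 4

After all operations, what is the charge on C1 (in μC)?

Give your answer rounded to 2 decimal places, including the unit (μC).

Answer: 14.29 μC

Derivation:
Initial: C1(4μF, Q=20μC, V=5.00V), C2(3μF, Q=5μC, V=1.67V), C3(6μF, Q=1μC, V=0.17V), C4(4μF, Q=19μC, V=4.75V)
Op 1: CLOSE 2-1: Q_total=25.00, C_total=7.00, V=3.57; Q2=10.71, Q1=14.29; dissipated=9.524
Op 2: CLOSE 2-4: Q_total=29.71, C_total=7.00, V=4.24; Q2=12.73, Q4=16.98; dissipated=1.191
Final charges: Q1=14.29, Q2=12.73, Q3=1.00, Q4=16.98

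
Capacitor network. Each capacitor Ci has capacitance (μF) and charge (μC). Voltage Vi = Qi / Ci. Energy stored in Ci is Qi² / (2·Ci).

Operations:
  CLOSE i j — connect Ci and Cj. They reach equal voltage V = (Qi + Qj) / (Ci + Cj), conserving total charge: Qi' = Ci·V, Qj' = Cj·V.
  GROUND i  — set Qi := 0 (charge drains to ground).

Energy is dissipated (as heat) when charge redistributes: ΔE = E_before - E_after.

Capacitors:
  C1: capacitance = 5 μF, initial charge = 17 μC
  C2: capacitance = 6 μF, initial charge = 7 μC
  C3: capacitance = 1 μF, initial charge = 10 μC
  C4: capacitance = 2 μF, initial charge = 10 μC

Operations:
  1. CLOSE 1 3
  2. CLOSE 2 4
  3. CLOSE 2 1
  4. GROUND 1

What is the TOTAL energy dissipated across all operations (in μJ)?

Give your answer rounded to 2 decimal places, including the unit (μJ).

Initial: C1(5μF, Q=17μC, V=3.40V), C2(6μF, Q=7μC, V=1.17V), C3(1μF, Q=10μC, V=10.00V), C4(2μF, Q=10μC, V=5.00V)
Op 1: CLOSE 1-3: Q_total=27.00, C_total=6.00, V=4.50; Q1=22.50, Q3=4.50; dissipated=18.150
Op 2: CLOSE 2-4: Q_total=17.00, C_total=8.00, V=2.12; Q2=12.75, Q4=4.25; dissipated=11.021
Op 3: CLOSE 2-1: Q_total=35.25, C_total=11.00, V=3.20; Q2=19.23, Q1=16.02; dissipated=7.692
Op 4: GROUND 1: Q1=0; energy lost=25.673
Total dissipated: 62.535 μJ

Answer: 62.54 μJ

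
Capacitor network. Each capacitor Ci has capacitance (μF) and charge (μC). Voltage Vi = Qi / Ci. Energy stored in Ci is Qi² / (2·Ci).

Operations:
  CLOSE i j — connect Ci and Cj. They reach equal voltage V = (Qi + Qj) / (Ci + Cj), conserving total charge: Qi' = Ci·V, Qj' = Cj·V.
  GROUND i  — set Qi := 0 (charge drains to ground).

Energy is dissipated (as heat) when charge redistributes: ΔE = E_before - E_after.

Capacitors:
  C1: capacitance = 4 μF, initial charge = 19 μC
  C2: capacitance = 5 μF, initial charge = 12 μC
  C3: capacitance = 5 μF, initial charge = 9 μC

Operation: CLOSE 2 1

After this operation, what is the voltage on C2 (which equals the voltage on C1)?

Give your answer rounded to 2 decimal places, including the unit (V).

Initial: C1(4μF, Q=19μC, V=4.75V), C2(5μF, Q=12μC, V=2.40V), C3(5μF, Q=9μC, V=1.80V)
Op 1: CLOSE 2-1: Q_total=31.00, C_total=9.00, V=3.44; Q2=17.22, Q1=13.78; dissipated=6.136

Answer: 3.44 V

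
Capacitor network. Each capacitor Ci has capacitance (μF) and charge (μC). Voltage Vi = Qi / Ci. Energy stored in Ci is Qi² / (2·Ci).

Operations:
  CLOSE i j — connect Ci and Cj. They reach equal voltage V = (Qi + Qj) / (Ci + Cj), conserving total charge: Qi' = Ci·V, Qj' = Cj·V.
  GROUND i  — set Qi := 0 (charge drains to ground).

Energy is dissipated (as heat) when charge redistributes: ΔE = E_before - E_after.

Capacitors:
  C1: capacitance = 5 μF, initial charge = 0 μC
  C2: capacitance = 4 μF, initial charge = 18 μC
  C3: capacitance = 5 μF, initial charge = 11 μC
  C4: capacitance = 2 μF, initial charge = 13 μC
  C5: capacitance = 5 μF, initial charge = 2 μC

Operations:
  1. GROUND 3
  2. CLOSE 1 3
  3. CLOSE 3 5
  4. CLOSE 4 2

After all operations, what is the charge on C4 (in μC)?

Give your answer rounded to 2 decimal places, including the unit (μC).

Initial: C1(5μF, Q=0μC, V=0.00V), C2(4μF, Q=18μC, V=4.50V), C3(5μF, Q=11μC, V=2.20V), C4(2μF, Q=13μC, V=6.50V), C5(5μF, Q=2μC, V=0.40V)
Op 1: GROUND 3: Q3=0; energy lost=12.100
Op 2: CLOSE 1-3: Q_total=0.00, C_total=10.00, V=0.00; Q1=0.00, Q3=0.00; dissipated=0.000
Op 3: CLOSE 3-5: Q_total=2.00, C_total=10.00, V=0.20; Q3=1.00, Q5=1.00; dissipated=0.200
Op 4: CLOSE 4-2: Q_total=31.00, C_total=6.00, V=5.17; Q4=10.33, Q2=20.67; dissipated=2.667
Final charges: Q1=0.00, Q2=20.67, Q3=1.00, Q4=10.33, Q5=1.00

Answer: 10.33 μC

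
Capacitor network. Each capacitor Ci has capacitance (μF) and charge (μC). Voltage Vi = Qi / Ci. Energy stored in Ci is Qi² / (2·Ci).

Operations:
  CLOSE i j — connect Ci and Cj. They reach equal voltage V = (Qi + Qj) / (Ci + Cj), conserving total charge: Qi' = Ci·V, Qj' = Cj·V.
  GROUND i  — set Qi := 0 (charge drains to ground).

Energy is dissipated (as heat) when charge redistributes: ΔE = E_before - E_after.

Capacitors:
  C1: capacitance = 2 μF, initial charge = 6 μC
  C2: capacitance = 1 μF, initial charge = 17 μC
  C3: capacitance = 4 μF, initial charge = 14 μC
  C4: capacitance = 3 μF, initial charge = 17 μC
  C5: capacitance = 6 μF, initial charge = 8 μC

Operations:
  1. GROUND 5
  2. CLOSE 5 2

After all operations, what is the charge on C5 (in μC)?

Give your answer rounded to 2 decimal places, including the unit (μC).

Initial: C1(2μF, Q=6μC, V=3.00V), C2(1μF, Q=17μC, V=17.00V), C3(4μF, Q=14μC, V=3.50V), C4(3μF, Q=17μC, V=5.67V), C5(6μF, Q=8μC, V=1.33V)
Op 1: GROUND 5: Q5=0; energy lost=5.333
Op 2: CLOSE 5-2: Q_total=17.00, C_total=7.00, V=2.43; Q5=14.57, Q2=2.43; dissipated=123.857
Final charges: Q1=6.00, Q2=2.43, Q3=14.00, Q4=17.00, Q5=14.57

Answer: 14.57 μC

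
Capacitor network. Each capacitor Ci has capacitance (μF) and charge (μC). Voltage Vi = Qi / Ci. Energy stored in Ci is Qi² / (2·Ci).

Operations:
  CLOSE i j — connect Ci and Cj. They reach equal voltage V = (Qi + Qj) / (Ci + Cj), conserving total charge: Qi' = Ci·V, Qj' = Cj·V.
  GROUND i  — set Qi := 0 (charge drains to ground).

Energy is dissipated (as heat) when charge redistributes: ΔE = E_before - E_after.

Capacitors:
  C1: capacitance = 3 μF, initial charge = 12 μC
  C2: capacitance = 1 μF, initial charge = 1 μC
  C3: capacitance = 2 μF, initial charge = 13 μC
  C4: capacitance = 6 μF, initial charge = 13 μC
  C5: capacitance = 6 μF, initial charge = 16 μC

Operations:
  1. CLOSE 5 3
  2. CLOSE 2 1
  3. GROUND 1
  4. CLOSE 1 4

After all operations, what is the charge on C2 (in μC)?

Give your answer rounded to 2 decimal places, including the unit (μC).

Initial: C1(3μF, Q=12μC, V=4.00V), C2(1μF, Q=1μC, V=1.00V), C3(2μF, Q=13μC, V=6.50V), C4(6μF, Q=13μC, V=2.17V), C5(6μF, Q=16μC, V=2.67V)
Op 1: CLOSE 5-3: Q_total=29.00, C_total=8.00, V=3.62; Q5=21.75, Q3=7.25; dissipated=11.021
Op 2: CLOSE 2-1: Q_total=13.00, C_total=4.00, V=3.25; Q2=3.25, Q1=9.75; dissipated=3.375
Op 3: GROUND 1: Q1=0; energy lost=15.844
Op 4: CLOSE 1-4: Q_total=13.00, C_total=9.00, V=1.44; Q1=4.33, Q4=8.67; dissipated=4.694
Final charges: Q1=4.33, Q2=3.25, Q3=7.25, Q4=8.67, Q5=21.75

Answer: 3.25 μC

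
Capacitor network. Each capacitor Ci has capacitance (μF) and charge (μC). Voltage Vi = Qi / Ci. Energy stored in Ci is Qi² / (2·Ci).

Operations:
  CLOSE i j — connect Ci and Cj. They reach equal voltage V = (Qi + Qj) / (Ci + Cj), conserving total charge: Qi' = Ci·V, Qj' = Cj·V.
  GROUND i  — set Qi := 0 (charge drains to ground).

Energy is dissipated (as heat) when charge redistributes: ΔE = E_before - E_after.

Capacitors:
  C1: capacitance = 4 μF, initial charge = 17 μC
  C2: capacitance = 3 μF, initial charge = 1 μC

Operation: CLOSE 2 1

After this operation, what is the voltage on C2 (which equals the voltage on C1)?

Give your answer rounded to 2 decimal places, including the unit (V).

Answer: 2.57 V

Derivation:
Initial: C1(4μF, Q=17μC, V=4.25V), C2(3μF, Q=1μC, V=0.33V)
Op 1: CLOSE 2-1: Q_total=18.00, C_total=7.00, V=2.57; Q2=7.71, Q1=10.29; dissipated=13.149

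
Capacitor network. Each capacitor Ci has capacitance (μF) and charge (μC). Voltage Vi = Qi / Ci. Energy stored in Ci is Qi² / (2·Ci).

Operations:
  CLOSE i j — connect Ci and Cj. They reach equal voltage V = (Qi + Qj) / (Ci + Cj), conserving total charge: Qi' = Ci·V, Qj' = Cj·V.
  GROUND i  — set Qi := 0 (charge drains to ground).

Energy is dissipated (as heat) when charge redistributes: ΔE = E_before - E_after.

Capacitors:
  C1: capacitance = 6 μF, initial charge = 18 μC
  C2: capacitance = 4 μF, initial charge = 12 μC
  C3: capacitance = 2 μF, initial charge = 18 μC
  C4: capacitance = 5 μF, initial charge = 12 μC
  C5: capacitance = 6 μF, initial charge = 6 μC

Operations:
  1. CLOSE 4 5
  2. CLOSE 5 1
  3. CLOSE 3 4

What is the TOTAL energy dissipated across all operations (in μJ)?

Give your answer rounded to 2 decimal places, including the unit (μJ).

Answer: 44.19 μJ

Derivation:
Initial: C1(6μF, Q=18μC, V=3.00V), C2(4μF, Q=12μC, V=3.00V), C3(2μF, Q=18μC, V=9.00V), C4(5μF, Q=12μC, V=2.40V), C5(6μF, Q=6μC, V=1.00V)
Op 1: CLOSE 4-5: Q_total=18.00, C_total=11.00, V=1.64; Q4=8.18, Q5=9.82; dissipated=2.673
Op 2: CLOSE 5-1: Q_total=27.82, C_total=12.00, V=2.32; Q5=13.91, Q1=13.91; dissipated=2.789
Op 3: CLOSE 3-4: Q_total=26.18, C_total=7.00, V=3.74; Q3=7.48, Q4=18.70; dissipated=38.731
Total dissipated: 44.193 μJ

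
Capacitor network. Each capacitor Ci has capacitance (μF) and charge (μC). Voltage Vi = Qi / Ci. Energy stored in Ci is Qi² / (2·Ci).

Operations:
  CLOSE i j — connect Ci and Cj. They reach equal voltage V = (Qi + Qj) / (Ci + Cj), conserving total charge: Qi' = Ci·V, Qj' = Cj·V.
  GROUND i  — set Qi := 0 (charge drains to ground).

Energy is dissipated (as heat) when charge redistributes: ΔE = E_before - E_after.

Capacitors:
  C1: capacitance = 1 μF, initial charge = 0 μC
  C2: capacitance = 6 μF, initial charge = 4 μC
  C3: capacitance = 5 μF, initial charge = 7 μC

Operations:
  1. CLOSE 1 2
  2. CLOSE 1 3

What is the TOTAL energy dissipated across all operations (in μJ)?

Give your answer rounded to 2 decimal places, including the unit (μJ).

Answer: 0.48 μJ

Derivation:
Initial: C1(1μF, Q=0μC, V=0.00V), C2(6μF, Q=4μC, V=0.67V), C3(5μF, Q=7μC, V=1.40V)
Op 1: CLOSE 1-2: Q_total=4.00, C_total=7.00, V=0.57; Q1=0.57, Q2=3.43; dissipated=0.190
Op 2: CLOSE 1-3: Q_total=7.57, C_total=6.00, V=1.26; Q1=1.26, Q3=6.31; dissipated=0.286
Total dissipated: 0.477 μJ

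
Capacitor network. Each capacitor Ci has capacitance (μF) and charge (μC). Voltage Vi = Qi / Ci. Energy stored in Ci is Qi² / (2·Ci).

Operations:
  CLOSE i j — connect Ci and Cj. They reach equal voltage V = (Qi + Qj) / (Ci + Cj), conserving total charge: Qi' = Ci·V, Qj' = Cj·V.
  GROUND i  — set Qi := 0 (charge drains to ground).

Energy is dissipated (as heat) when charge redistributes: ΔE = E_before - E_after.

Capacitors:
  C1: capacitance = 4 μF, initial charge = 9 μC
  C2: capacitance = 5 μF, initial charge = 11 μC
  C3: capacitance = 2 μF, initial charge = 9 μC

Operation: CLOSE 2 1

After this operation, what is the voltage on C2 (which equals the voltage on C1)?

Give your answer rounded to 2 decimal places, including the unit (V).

Answer: 2.22 V

Derivation:
Initial: C1(4μF, Q=9μC, V=2.25V), C2(5μF, Q=11μC, V=2.20V), C3(2μF, Q=9μC, V=4.50V)
Op 1: CLOSE 2-1: Q_total=20.00, C_total=9.00, V=2.22; Q2=11.11, Q1=8.89; dissipated=0.003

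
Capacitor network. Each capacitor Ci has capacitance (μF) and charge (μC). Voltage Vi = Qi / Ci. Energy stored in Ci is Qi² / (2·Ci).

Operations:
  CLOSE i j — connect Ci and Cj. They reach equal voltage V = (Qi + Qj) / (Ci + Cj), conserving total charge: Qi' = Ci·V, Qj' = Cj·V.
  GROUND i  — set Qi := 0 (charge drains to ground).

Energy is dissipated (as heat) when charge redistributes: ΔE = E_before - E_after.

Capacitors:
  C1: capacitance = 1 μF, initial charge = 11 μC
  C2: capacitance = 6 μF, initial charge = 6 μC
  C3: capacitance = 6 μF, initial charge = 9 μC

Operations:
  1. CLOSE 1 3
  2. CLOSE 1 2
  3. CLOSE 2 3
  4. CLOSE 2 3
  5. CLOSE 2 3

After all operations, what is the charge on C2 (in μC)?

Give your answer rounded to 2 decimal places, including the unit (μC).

Initial: C1(1μF, Q=11μC, V=11.00V), C2(6μF, Q=6μC, V=1.00V), C3(6μF, Q=9μC, V=1.50V)
Op 1: CLOSE 1-3: Q_total=20.00, C_total=7.00, V=2.86; Q1=2.86, Q3=17.14; dissipated=38.679
Op 2: CLOSE 1-2: Q_total=8.86, C_total=7.00, V=1.27; Q1=1.27, Q2=7.59; dissipated=1.478
Op 3: CLOSE 2-3: Q_total=24.73, C_total=12.00, V=2.06; Q2=12.37, Q3=12.37; dissipated=3.801
Op 4: CLOSE 2-3: Q_total=24.73, C_total=12.00, V=2.06; Q2=12.37, Q3=12.37; dissipated=0.000
Op 5: CLOSE 2-3: Q_total=24.73, C_total=12.00, V=2.06; Q2=12.37, Q3=12.37; dissipated=0.000
Final charges: Q1=1.27, Q2=12.37, Q3=12.37

Answer: 12.37 μC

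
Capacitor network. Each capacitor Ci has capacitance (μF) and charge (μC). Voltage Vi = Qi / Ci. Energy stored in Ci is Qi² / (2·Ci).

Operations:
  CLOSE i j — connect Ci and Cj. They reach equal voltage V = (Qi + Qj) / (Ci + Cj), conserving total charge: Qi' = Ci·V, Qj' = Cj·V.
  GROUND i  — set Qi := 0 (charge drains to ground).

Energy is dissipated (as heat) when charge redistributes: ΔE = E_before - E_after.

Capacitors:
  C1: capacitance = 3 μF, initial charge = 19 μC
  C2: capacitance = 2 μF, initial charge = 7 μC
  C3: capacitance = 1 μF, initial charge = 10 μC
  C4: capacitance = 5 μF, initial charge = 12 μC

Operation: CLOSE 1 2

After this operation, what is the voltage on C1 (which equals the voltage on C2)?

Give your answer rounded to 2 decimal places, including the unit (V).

Answer: 5.20 V

Derivation:
Initial: C1(3μF, Q=19μC, V=6.33V), C2(2μF, Q=7μC, V=3.50V), C3(1μF, Q=10μC, V=10.00V), C4(5μF, Q=12μC, V=2.40V)
Op 1: CLOSE 1-2: Q_total=26.00, C_total=5.00, V=5.20; Q1=15.60, Q2=10.40; dissipated=4.817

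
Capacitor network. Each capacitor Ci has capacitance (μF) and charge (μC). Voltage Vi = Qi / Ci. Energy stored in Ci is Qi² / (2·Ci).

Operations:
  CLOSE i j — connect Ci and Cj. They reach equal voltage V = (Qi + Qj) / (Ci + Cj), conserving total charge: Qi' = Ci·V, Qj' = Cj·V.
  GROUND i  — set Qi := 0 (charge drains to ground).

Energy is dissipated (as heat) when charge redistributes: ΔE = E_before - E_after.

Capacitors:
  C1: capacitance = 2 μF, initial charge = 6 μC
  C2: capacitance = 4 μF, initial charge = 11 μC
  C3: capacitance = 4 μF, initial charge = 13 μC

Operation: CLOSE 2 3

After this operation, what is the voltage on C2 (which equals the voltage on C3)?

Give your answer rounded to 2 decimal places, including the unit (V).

Initial: C1(2μF, Q=6μC, V=3.00V), C2(4μF, Q=11μC, V=2.75V), C3(4μF, Q=13μC, V=3.25V)
Op 1: CLOSE 2-3: Q_total=24.00, C_total=8.00, V=3.00; Q2=12.00, Q3=12.00; dissipated=0.250

Answer: 3.00 V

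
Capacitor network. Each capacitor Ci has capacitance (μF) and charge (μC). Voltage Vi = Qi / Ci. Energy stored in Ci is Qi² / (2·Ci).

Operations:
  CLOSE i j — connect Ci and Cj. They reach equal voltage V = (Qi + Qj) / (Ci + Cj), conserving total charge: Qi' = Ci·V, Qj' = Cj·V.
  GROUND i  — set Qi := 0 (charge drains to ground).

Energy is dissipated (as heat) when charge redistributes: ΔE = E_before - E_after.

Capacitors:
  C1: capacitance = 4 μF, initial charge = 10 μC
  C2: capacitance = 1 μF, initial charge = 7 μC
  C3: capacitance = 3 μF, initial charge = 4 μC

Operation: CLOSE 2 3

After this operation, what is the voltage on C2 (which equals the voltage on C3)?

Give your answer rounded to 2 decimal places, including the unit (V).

Answer: 2.75 V

Derivation:
Initial: C1(4μF, Q=10μC, V=2.50V), C2(1μF, Q=7μC, V=7.00V), C3(3μF, Q=4μC, V=1.33V)
Op 1: CLOSE 2-3: Q_total=11.00, C_total=4.00, V=2.75; Q2=2.75, Q3=8.25; dissipated=12.042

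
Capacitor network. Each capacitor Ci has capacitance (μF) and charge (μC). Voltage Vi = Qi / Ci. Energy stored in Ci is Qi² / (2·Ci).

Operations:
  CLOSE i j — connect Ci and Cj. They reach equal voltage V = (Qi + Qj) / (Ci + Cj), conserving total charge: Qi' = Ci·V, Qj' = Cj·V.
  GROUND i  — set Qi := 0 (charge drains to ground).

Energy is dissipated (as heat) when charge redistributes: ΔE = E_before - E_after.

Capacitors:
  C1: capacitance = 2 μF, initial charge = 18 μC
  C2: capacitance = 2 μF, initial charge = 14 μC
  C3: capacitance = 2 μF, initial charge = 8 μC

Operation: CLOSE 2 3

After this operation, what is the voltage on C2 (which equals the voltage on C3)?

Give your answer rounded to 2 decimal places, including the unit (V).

Initial: C1(2μF, Q=18μC, V=9.00V), C2(2μF, Q=14μC, V=7.00V), C3(2μF, Q=8μC, V=4.00V)
Op 1: CLOSE 2-3: Q_total=22.00, C_total=4.00, V=5.50; Q2=11.00, Q3=11.00; dissipated=4.500

Answer: 5.50 V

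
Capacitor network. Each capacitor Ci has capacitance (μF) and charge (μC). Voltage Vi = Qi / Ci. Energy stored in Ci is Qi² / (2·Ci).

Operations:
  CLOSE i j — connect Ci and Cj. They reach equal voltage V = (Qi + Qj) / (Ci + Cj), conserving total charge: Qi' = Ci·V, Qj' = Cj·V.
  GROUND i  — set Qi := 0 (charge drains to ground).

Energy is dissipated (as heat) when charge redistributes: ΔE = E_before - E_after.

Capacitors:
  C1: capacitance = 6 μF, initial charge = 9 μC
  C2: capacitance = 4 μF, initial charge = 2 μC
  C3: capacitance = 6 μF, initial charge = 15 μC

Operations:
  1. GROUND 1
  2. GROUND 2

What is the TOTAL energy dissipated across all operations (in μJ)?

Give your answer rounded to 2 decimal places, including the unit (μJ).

Initial: C1(6μF, Q=9μC, V=1.50V), C2(4μF, Q=2μC, V=0.50V), C3(6μF, Q=15μC, V=2.50V)
Op 1: GROUND 1: Q1=0; energy lost=6.750
Op 2: GROUND 2: Q2=0; energy lost=0.500
Total dissipated: 7.250 μJ

Answer: 7.25 μJ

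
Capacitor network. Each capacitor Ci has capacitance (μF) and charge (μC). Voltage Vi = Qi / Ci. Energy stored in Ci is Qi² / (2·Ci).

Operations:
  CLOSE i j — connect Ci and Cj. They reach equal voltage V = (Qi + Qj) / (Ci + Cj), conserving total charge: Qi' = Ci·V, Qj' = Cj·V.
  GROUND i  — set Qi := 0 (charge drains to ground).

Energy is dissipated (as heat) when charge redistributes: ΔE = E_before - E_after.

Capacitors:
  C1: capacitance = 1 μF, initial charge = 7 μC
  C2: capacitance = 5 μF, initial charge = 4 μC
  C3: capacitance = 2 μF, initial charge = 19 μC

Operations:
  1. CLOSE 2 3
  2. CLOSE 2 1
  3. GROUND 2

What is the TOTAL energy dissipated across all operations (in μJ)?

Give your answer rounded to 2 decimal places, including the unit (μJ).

Initial: C1(1μF, Q=7μC, V=7.00V), C2(5μF, Q=4μC, V=0.80V), C3(2μF, Q=19μC, V=9.50V)
Op 1: CLOSE 2-3: Q_total=23.00, C_total=7.00, V=3.29; Q2=16.43, Q3=6.57; dissipated=54.064
Op 2: CLOSE 2-1: Q_total=23.43, C_total=6.00, V=3.90; Q2=19.52, Q1=3.90; dissipated=5.748
Op 3: GROUND 2: Q2=0; energy lost=38.118
Total dissipated: 97.930 μJ

Answer: 97.93 μJ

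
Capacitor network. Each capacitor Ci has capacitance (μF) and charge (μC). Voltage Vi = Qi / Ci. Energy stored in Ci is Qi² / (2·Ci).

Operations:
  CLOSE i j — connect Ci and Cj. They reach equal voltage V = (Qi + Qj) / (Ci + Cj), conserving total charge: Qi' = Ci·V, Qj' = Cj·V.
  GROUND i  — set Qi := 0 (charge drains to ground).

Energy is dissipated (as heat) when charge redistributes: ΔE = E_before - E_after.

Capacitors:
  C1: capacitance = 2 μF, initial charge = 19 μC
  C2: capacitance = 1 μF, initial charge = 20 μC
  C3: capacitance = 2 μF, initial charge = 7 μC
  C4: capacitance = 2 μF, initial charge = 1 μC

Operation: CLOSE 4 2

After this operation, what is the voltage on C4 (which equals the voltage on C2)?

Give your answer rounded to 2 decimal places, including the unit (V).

Answer: 7.00 V

Derivation:
Initial: C1(2μF, Q=19μC, V=9.50V), C2(1μF, Q=20μC, V=20.00V), C3(2μF, Q=7μC, V=3.50V), C4(2μF, Q=1μC, V=0.50V)
Op 1: CLOSE 4-2: Q_total=21.00, C_total=3.00, V=7.00; Q4=14.00, Q2=7.00; dissipated=126.750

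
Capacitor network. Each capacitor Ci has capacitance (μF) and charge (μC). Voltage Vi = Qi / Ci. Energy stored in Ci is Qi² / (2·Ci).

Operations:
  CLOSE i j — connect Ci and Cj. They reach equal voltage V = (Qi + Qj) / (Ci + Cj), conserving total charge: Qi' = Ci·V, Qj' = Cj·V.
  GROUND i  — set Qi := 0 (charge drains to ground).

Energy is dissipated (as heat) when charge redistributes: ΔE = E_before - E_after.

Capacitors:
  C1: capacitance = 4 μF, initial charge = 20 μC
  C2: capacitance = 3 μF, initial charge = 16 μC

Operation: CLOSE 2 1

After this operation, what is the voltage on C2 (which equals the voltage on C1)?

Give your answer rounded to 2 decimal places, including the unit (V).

Initial: C1(4μF, Q=20μC, V=5.00V), C2(3μF, Q=16μC, V=5.33V)
Op 1: CLOSE 2-1: Q_total=36.00, C_total=7.00, V=5.14; Q2=15.43, Q1=20.57; dissipated=0.095

Answer: 5.14 V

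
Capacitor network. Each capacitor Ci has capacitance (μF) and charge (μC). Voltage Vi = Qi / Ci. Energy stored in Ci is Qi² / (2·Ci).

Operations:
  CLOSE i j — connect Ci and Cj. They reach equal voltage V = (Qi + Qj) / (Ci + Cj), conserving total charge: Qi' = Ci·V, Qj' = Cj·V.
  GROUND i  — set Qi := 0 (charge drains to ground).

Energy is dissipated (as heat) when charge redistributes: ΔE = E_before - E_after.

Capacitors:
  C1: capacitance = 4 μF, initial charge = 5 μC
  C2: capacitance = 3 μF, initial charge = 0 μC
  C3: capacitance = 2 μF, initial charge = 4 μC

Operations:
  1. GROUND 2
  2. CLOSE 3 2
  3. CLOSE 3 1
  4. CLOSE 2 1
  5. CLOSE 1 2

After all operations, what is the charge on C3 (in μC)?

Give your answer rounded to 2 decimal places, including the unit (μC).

Answer: 2.20 μC

Derivation:
Initial: C1(4μF, Q=5μC, V=1.25V), C2(3μF, Q=0μC, V=0.00V), C3(2μF, Q=4μC, V=2.00V)
Op 1: GROUND 2: Q2=0; energy lost=0.000
Op 2: CLOSE 3-2: Q_total=4.00, C_total=5.00, V=0.80; Q3=1.60, Q2=2.40; dissipated=2.400
Op 3: CLOSE 3-1: Q_total=6.60, C_total=6.00, V=1.10; Q3=2.20, Q1=4.40; dissipated=0.135
Op 4: CLOSE 2-1: Q_total=6.80, C_total=7.00, V=0.97; Q2=2.91, Q1=3.89; dissipated=0.077
Op 5: CLOSE 1-2: Q_total=6.80, C_total=7.00, V=0.97; Q1=3.89, Q2=2.91; dissipated=0.000
Final charges: Q1=3.89, Q2=2.91, Q3=2.20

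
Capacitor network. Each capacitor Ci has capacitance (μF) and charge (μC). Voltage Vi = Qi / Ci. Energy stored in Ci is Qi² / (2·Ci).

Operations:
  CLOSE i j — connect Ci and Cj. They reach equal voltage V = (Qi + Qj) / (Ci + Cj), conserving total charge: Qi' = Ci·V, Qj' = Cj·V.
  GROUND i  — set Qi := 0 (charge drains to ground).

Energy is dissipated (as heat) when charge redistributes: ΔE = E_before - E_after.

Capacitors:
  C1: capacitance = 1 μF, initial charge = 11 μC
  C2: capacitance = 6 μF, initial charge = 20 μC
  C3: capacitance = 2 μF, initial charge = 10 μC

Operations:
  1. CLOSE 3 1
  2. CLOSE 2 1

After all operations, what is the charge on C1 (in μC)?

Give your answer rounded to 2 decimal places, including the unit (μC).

Answer: 3.86 μC

Derivation:
Initial: C1(1μF, Q=11μC, V=11.00V), C2(6μF, Q=20μC, V=3.33V), C3(2μF, Q=10μC, V=5.00V)
Op 1: CLOSE 3-1: Q_total=21.00, C_total=3.00, V=7.00; Q3=14.00, Q1=7.00; dissipated=12.000
Op 2: CLOSE 2-1: Q_total=27.00, C_total=7.00, V=3.86; Q2=23.14, Q1=3.86; dissipated=5.762
Final charges: Q1=3.86, Q2=23.14, Q3=14.00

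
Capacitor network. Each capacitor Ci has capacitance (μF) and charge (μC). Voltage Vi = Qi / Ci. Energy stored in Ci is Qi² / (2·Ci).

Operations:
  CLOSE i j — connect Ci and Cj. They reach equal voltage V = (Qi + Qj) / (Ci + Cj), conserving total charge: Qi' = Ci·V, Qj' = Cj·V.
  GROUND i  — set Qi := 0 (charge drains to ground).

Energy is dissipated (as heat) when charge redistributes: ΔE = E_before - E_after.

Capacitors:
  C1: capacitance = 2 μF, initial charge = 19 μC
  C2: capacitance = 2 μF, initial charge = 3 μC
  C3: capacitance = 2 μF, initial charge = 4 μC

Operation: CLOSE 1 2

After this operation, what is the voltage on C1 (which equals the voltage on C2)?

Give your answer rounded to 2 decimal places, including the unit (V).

Answer: 5.50 V

Derivation:
Initial: C1(2μF, Q=19μC, V=9.50V), C2(2μF, Q=3μC, V=1.50V), C3(2μF, Q=4μC, V=2.00V)
Op 1: CLOSE 1-2: Q_total=22.00, C_total=4.00, V=5.50; Q1=11.00, Q2=11.00; dissipated=32.000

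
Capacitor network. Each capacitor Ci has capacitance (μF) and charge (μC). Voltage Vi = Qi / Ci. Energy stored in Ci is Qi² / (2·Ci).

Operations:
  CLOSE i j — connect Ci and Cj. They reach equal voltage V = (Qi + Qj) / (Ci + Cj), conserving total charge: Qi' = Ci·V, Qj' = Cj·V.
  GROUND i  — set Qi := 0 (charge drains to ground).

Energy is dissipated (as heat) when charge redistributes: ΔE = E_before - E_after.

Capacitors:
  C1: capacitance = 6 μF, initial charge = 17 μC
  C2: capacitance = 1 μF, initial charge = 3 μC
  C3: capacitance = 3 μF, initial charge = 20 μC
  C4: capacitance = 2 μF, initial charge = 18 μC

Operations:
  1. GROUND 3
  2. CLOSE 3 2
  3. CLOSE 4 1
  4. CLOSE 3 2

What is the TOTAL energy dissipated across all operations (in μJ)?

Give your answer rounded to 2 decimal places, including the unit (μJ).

Initial: C1(6μF, Q=17μC, V=2.83V), C2(1μF, Q=3μC, V=3.00V), C3(3μF, Q=20μC, V=6.67V), C4(2μF, Q=18μC, V=9.00V)
Op 1: GROUND 3: Q3=0; energy lost=66.667
Op 2: CLOSE 3-2: Q_total=3.00, C_total=4.00, V=0.75; Q3=2.25, Q2=0.75; dissipated=3.375
Op 3: CLOSE 4-1: Q_total=35.00, C_total=8.00, V=4.38; Q4=8.75, Q1=26.25; dissipated=28.521
Op 4: CLOSE 3-2: Q_total=3.00, C_total=4.00, V=0.75; Q3=2.25, Q2=0.75; dissipated=0.000
Total dissipated: 98.562 μJ

Answer: 98.56 μJ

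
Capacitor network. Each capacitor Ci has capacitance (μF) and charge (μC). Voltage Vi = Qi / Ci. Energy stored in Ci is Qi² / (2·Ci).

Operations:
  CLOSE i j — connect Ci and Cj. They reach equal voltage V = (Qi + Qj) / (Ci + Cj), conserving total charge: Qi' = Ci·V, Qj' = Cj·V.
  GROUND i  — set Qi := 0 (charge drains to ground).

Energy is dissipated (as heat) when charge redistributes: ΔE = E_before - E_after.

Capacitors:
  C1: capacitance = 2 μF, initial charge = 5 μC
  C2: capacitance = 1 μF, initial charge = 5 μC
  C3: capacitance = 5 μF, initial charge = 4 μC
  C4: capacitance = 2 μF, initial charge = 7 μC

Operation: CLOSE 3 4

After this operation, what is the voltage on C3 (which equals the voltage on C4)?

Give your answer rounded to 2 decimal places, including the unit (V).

Initial: C1(2μF, Q=5μC, V=2.50V), C2(1μF, Q=5μC, V=5.00V), C3(5μF, Q=4μC, V=0.80V), C4(2μF, Q=7μC, V=3.50V)
Op 1: CLOSE 3-4: Q_total=11.00, C_total=7.00, V=1.57; Q3=7.86, Q4=3.14; dissipated=5.207

Answer: 1.57 V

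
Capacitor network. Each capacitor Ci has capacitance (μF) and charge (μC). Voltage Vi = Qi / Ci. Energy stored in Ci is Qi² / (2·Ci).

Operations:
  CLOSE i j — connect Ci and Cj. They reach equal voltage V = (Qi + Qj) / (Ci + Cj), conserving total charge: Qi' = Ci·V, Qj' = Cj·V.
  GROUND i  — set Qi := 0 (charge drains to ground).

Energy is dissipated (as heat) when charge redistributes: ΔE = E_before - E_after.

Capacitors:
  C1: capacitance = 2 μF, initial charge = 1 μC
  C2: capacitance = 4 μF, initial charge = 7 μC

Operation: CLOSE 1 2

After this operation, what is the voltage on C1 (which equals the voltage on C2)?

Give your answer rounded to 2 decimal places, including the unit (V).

Answer: 1.33 V

Derivation:
Initial: C1(2μF, Q=1μC, V=0.50V), C2(4μF, Q=7μC, V=1.75V)
Op 1: CLOSE 1-2: Q_total=8.00, C_total=6.00, V=1.33; Q1=2.67, Q2=5.33; dissipated=1.042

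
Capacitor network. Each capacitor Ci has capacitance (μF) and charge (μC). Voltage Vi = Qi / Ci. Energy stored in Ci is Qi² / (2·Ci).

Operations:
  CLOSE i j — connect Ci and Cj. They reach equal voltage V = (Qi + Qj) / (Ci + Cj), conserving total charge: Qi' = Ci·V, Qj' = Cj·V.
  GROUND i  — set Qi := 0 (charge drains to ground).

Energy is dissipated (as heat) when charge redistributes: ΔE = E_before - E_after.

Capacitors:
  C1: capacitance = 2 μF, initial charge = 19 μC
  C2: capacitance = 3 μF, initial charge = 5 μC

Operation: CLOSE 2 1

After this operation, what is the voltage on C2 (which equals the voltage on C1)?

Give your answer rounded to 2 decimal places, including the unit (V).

Initial: C1(2μF, Q=19μC, V=9.50V), C2(3μF, Q=5μC, V=1.67V)
Op 1: CLOSE 2-1: Q_total=24.00, C_total=5.00, V=4.80; Q2=14.40, Q1=9.60; dissipated=36.817

Answer: 4.80 V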